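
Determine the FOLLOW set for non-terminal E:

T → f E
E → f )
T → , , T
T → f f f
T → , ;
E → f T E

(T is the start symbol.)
{ $, 'f' }

To compute FOLLOW(E), find every occurrence of E on a right-hand side N → α E β: add FIRST(β) \ {ε}, and if β is empty or nullable also add FOLLOW(N). Iterate to a fixed point.

In T → f E: E is at the end, add FOLLOW(T)
In E → f T E: E is at the end; this adds FOLLOW(E) to itself — nothing new

The FOLLOW sets referred to above (computed the same way, to a fixed point):
  FOLLOW(T) = { $, 'f' }

Taking the union: FOLLOW(E) = { $, 'f' }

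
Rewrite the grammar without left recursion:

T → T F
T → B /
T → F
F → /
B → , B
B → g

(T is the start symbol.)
T is directly left-recursive. The standard transformation for
  A → A α₁ | ... | A α_m | β₁ | ... | β_n
is
  A  → β₁ A' | ... | β_n A'
  A' → α₁ A' | ... | α_m A' | ε

T → B / becomes T → B / T'
T → F becomes T → F T'
T → T F becomes T' → F T'
Add T' → ε

Productions for other non-terminals are unchanged:
  F → /
  B → , B
  B → g

Resulting grammar:
T → B / T'
T → F T'
T' → F T'
T' → ε
F → /
B → , B
B → g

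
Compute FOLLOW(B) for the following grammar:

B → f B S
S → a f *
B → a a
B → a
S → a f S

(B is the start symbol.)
{ $, 'a' }

B is the start symbol, so $ ∈ FOLLOW(B).
In B → f B S: B is followed by S, add FIRST(S) \ {ε} = { 'a' }

Taking the union: FOLLOW(B) = { $, 'a' }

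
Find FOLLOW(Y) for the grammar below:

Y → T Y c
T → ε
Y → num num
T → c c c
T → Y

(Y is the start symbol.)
{ $, 'c', 'num' }

Y is the start symbol, so $ ∈ FOLLOW(Y).
In Y → T Y c: Y is followed by c, add FIRST(c) \ {ε} = { 'c' }
In T → Y: Y is at the end, add FOLLOW(T)

The FOLLOW sets referred to above (computed the same way, to a fixed point):
  FOLLOW(T) = { 'c', 'num' }

Taking the union: FOLLOW(Y) = { $, 'c', 'num' }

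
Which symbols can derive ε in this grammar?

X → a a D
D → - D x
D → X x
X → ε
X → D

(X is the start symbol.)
{ 'X' }

A non-terminal is nullable if it can derive ε (the empty string): either it has an ε-production, or it has a production whose right-hand side consists entirely of nullable non-terminals.

ε-productions: X → ε
So X is immediately nullable.
No further non-terminal can be added: every production for the remaining non-terminals contains a terminal or a non-nullable non-terminal.
Nullable = { 'X' }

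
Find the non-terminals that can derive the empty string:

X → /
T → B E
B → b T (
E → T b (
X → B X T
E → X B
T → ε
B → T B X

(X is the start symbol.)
{ 'T' }

A non-terminal is nullable if it can derive ε (the empty string): either it has an ε-production, or it has a production whose right-hand side consists entirely of nullable non-terminals.

ε-productions: T → ε
So T is immediately nullable.
No further non-terminal can be added: every production for the remaining non-terminals contains a terminal or a non-nullable non-terminal.
Nullable = { 'T' }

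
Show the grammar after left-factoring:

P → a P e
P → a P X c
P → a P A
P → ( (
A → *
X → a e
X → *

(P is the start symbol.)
P → a P P'
P' → e
P' → X c
P' → A
P → ( (
A → *
X → a e
X → *

Left-factoring transforms A → αβ₁ | αβ₂ into A → αA' and A' → β₁ | β₂
(α is the longest common prefix among the alternatives). Repeat until
no nonterminal has two alternatives with a common prefix.

Round 1: P has alternatives sharing prefix 'a P'. Introduce P': P → a P P'
  Add: P' → e
  Add: P' → X c
  Add: P' → A

No remaining common prefixes — done.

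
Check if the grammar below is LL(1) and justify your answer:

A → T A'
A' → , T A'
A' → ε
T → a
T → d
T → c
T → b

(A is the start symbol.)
A grammar is LL(1) if for each non-terminal N with multiple productions, the predict sets of those productions are pairwise disjoint, where PREDICT(N → α) = (FIRST(α) \ {ε}) ∪ (FOLLOW(N) if α ⇒* ε).

Relevant sets:
  FOLLOW(A') = { $ }

For A':
  PREDICT(A' → ',' T A') = { ',' }
  PREDICT(A' → ε) = { $ }
For T:
  PREDICT(T → a) = { 'a' }
  PREDICT(T → d) = { 'd' }
  PREDICT(T → c) = { 'c' }
  PREDICT(T → b) = { 'b' }
A has a single production, so nothing to check there.

All predict sets are disjoint. The grammar IS LL(1).

Answer: Yes, the grammar is LL(1).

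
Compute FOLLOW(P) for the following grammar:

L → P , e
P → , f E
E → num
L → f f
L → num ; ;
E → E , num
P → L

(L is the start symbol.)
{ ',' }

To compute FOLLOW(P), find every occurrence of P on a right-hand side N → α P β: add FIRST(β) \ {ε}, and if β is empty or nullable also add FOLLOW(N). Iterate to a fixed point.

In L → P , e: P is followed by ',' e, add FIRST(',' e) \ {ε} = { ',' }

Taking the union: FOLLOW(P) = { ',' }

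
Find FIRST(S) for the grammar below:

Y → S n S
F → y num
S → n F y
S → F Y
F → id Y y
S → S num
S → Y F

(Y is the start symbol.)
{ 'id', 'n', 'y' }

To compute FIRST(S), examine every production with S on the left-hand side, reading each right-hand side left to right until a non-nullable symbol is reached.

FIRST sets of the other non-terminals involved (by the same procedure, iterated to a fixed point):
  FIRST(F) = { 'id', 'y' }
  FIRST(Y) = { 'id', 'n', 'y' }

From S → n F y:
  - n is a terminal: add 'n' and stop
From S → F Y:
  - F is a non-terminal: add FIRST(F) \ {ε} = { 'id', 'y' }
    F is not nullable, so stop
From S → S num:
  - S is the symbol being defined: contributes nothing new
    S is not nullable, so stop
From S → Y F:
  - Y is a non-terminal: add FIRST(Y) \ {ε} = { 'id', 'n', 'y' }
    Y is not nullable, so stop

Collecting: FIRST(S) = { 'id', 'n', 'y' }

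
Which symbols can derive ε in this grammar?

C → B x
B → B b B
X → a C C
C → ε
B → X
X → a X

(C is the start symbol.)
{ 'C' }

A non-terminal is nullable if it can derive ε (the empty string): either it has an ε-production, or it has a production whose right-hand side consists entirely of nullable non-terminals.

ε-productions: C → ε
So C is immediately nullable.
No further non-terminal can be added: every production for the remaining non-terminals contains a terminal or a non-nullable non-terminal.
Nullable = { 'C' }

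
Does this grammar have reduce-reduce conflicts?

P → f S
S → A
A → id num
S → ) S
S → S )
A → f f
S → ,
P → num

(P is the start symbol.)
A reduce-reduce conflict occurs when an LR(0) state has two complete items [A → α .] and [B → β .] — both call for a reduction, and with no lookahead the parser cannot choose between them.

Augment with P' → P and build the canonical LR(0) collection (I0 = CLOSURE({[P' → . P]}), then GOTO on every symbol after a dot until no new states appear). It has 14 states:
  I0: { [P → . f S], [P → . num], [P' → . P] }  — shift
  I1: { [P' → P .] }  — accept
  I2: { [A → . f f], [A → . id num], [P → f . S], [S → . ) S], [S → . ,], [S → . A], [S → . S )] }  — shift
  I3: { [P → num .] }  — reduce
  I4: { [A → . f f], [A → . id num], [S → ) . S], [S → . ) S], [S → . ,], [S → . A], [S → . S )] }  — shift
  I5: { [S → , .] }  — reduce
  I6: { [S → A .] }  — reduce
  I7: { [P → f S .], [S → S . )] }  — shift, reduce
  I8: { [A → f . f] }  — shift
  I9: { [A → id . num] }  — shift
  I10: { [A → id num .] }  — reduce
  I11: { [A → f f .] }  — reduce
  I12: { [S → S ) .] }  — reduce
  I13: { [S → ) S .], [S → S . )] }  — shift, reduce

No state contains more than one complete item.

Answer: No reduce-reduce conflicts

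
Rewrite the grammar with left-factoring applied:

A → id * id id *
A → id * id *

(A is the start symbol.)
Left-factoring transforms A → αβ₁ | αβ₂ into A → αA' and A' → β₁ | β₂
(α is the longest common prefix among the alternatives). Repeat until
no nonterminal has two alternatives with a common prefix.

Round 1: A has alternatives sharing prefix 'id * id'. Introduce A': A → id * id A'
  Add: A' → id *
  Add: A' → *

No remaining common prefixes — done.

Resulting grammar:
A → id * id A'
A' → id *
A' → *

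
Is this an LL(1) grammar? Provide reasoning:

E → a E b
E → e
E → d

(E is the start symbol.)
Yes, the grammar is LL(1).

A grammar is LL(1) if for each non-terminal N with multiple productions, the predict sets of those productions are pairwise disjoint, where PREDICT(N → α) = (FIRST(α) \ {ε}) ∪ (FOLLOW(N) if α ⇒* ε).

For E:
  PREDICT(E → a E b) = { 'a' }
  PREDICT(E → e) = { 'e' }
  PREDICT(E → d) = { 'd' }

All predict sets are disjoint. The grammar IS LL(1).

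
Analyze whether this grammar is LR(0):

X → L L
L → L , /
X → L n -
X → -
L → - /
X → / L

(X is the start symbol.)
A grammar is LR(0) if no state in the canonical LR(0) collection has:
  - both a shift item (dot before a terminal) and a complete item (shift-reduce conflict), or
  - two or more complete items (reduce-reduce conflict; the accept item [X' → X .] counts as a complete item here).

Augment with X' → X and build the canonical LR(0) collection (I0 = CLOSURE({[X' → . X]}), then GOTO on every symbol after a dot until no new states appear). It has 13 states:
  I0: { [L → . - /], [L → . L , /], [X → . -], [X → . / L], [X → . L L], [X → . L n -], [X' → . X] }  — shift
  I1: { [L → - . /], [X → - .] }  — shift, reduce
  I2: { [L → . - /], [L → . L , /], [X → / . L] }  — shift
  I3: { [L → . - /], [L → . L , /], [L → L . , /], [X → L . L], [X → L . n -] }  — shift
  I4: { [X' → X .] }  — accept
  I5: { [L → L , . /] }  — shift
  I6: { [L → - . /] }  — shift
  I7: { [L → L . , /], [X → L L .] }  — shift, reduce
  I8: { [X → L n . -] }  — shift
  I9: { [X → L n - .] }  — reduce
  I10: { [L → - / .] }  — reduce
  I11: { [L → L , / .] }  — reduce
  I12: { [L → L . , /], [X → / L .] }  — shift, reduce

Conflict in state I1:
  Shift-reduce conflict between [X → - .] and [L → - . /]
So the grammar is NOT LR(0).

Answer: No. Shift-reduce conflict between [X → - .] and [L → - . /]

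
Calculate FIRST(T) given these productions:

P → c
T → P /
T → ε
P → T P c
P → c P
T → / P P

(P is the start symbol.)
FIRST sets of the other non-terminals involved (by the same procedure, iterated to a fixed point):
  FIRST(P) = { '/', 'c' }

From T → P /:
  - P is a non-terminal: add FIRST(P) \ {ε} = { '/', 'c' }
    P is not nullable, so stop
From T → ε:
  - ε-production, so ε ∈ FIRST(T)
From T → / P P:
  - '/' is a terminal: add '/' and stop

Collecting: FIRST(T) = { '/', 'c', ε }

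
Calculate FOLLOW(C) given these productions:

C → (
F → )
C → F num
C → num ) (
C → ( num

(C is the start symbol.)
{ $ }

To compute FOLLOW(C), find every occurrence of C on a right-hand side N → α C β: add FIRST(β) \ {ε}, and if β is empty or nullable also add FOLLOW(N). Iterate to a fixed point.

C is the start symbol, so $ ∈ FOLLOW(C).
C does not occur on any right-hand side.

Taking the union: FOLLOW(C) = { $ }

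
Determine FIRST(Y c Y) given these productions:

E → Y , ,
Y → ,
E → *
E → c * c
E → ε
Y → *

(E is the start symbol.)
FIRST sets of the non-terminals involved (from the grammar, by fixed-point iteration):
  FIRST(Y) = { '*', ',' }

To compute FIRST(Y c Y), process the symbols left to right:
Symbol Y is a non-terminal. Add FIRST(Y) \ {ε} = { '*', ',' }
Y is not nullable (ε ∉ FIRST(Y)), so stop here.
FIRST(Y c Y) = { '*', ',' }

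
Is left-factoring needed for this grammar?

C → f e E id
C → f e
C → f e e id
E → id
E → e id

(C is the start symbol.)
Yes, C has productions with common prefix 'f e'

Left-factoring is needed when two productions for the same non-terminal
share a common prefix on the right-hand side.

Productions for C:
  C → f e E id
  C → f e
  C → f e e id
Productions for E:
  E → id
  E → e id

Found common prefix 'f e' in productions for C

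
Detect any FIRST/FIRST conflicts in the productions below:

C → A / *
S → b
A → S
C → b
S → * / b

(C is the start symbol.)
Yes. C → A '/' '*' / C → b on { 'b' }

FIRST sets of the non-terminals at (or reachable through a nullable prefix from) the front of some alternative:
  FIRST(A) = { '*', 'b' }

Productions for C:
  C → A / *: FIRST = { '*', 'b' }
  C → b: FIRST = { 'b' }
Productions for S:
  S → b: FIRST = { 'b' }
  S → * / b: FIRST = { '*' }
A has only one production, so no FIRST/FIRST conflict is possible there.

Conflict for C: C → A / * and C → b
  Overlap: { 'b' }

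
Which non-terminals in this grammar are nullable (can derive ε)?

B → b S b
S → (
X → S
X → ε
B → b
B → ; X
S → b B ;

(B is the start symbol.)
A non-terminal is nullable if it can derive ε (the empty string): either it has an ε-production, or it has a production whose right-hand side consists entirely of nullable non-terminals.

ε-productions: X → ε
So X is immediately nullable.
No further non-terminal can be added: every production for the remaining non-terminals contains a terminal or a non-nullable non-terminal.
Nullable = { 'X' }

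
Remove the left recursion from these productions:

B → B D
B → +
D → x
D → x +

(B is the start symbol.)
B → + B'
B' → D B'
B' → ε
D → x
D → x +

B is directly left-recursive. The standard transformation for
  A → A α₁ | ... | A α_m | β₁ | ... | β_n
is
  A  → β₁ A' | ... | β_n A'
  A' → α₁ A' | ... | α_m A' | ε

B → + becomes B → + B'
B → B D becomes B' → D B'
Add B' → ε

Productions for other non-terminals are unchanged:
  D → x
  D → x +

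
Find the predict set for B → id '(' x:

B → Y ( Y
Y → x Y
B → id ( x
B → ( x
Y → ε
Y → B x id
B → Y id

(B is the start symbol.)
PREDICT(B → id '(' x) = (FIRST(RHS) \ {ε}) ∪ (FOLLOW(B) if ε ∈ FIRST(RHS), i.e. RHS ⇒* ε)
FIRST(id '(' x) = { 'id' }
ε ∉ FIRST(id '(' x), so FOLLOW(B) is not added.
PREDICT(B → id '(' x) = { 'id' }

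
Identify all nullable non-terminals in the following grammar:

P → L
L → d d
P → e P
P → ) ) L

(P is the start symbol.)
None

A non-terminal is nullable if it can derive ε (the empty string): either it has an ε-production, or it has a production whose right-hand side consists entirely of nullable non-terminals.

There are no ε-productions, so no non-terminal can derive ε.
No non-terminals are nullable.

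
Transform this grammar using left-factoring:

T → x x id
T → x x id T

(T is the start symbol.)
Left-factoring transforms A → αβ₁ | αβ₂ into A → αA' and A' → β₁ | β₂
(α is the longest common prefix among the alternatives). Repeat until
no nonterminal has two alternatives with a common prefix.

Round 1: T has alternatives sharing prefix 'x x id'. Introduce T': T → x x id T'
  Add: T' → ε
  Add: T' → T

No remaining common prefixes — done.

Resulting grammar:
T → x x id T'
T' → ε
T' → T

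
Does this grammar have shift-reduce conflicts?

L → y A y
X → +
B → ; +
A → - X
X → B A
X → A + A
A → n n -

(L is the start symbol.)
A shift-reduce conflict occurs when an LR(0) state has both:
  - a complete (reduce) item [A → α .] (dot at the end), and
  - a shift item [B → β . c γ] (dot before a terminal).

Augment with L' → L and build the canonical LR(0) collection (I0 = CLOSURE({[L' → . L]}), then GOTO on every symbol after a dot until no new states appear). It has 18 states:
  I0: { [L → . y A y], [L' → . L] }  — shift
  I1: { [L' → L .] }  — accept
  I2: { [A → . - X], [A → . n n -], [L → y . A y] }  — shift
  I3: { [A → - . X], [A → . - X], [A → . n n -], [B → . ; +], [X → . +], [X → . A + A], [X → . B A] }  — shift
  I4: { [L → y A . y] }  — shift
  I5: { [A → n . n -] }  — shift
  I6: { [A → n n . -] }  — shift
  I7: { [A → n n - .] }  — reduce
  I8: { [L → y A y .] }  — reduce
  I9: { [X → + .] }  — reduce
  I10: { [B → ; . +] }  — shift
  I11: { [X → A . + A] }  — shift
  I12: { [A → . - X], [A → . n n -], [X → B . A] }  — shift
  I13: { [A → - X .] }  — reduce
  I14: { [X → B A .] }  — reduce
  I15: { [A → . - X], [A → . n n -], [X → A + . A] }  — shift
  I16: { [X → A + A .] }  — reduce
  I17: { [B → ; + .] }  — reduce

No state contains both a complete item and a shift item.

Answer: No shift-reduce conflicts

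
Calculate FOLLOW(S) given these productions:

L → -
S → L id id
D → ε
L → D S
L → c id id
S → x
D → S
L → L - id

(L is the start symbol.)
To compute FOLLOW(S), find every occurrence of S on a right-hand side N → α S β: add FIRST(β) \ {ε}, and if β is empty or nullable also add FOLLOW(N). Iterate to a fixed point.

In L → D S: S is at the end, add FOLLOW(L)
In D → S: S is at the end, add FOLLOW(D)

The FOLLOW sets referred to above (computed the same way, to a fixed point):
  FOLLOW(L) = { $, '-', 'id' }
  FOLLOW(D) = { '-', 'c', 'x' }

Taking the union: FOLLOW(S) = { $, '-', 'c', 'id', 'x' }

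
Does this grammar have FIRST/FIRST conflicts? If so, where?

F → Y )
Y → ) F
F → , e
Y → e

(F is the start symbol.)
FIRST sets of the non-terminals at (or reachable through a nullable prefix from) the front of some alternative:
  FIRST(Y) = { ')', 'e' }

Productions for F:
  F → Y ): FIRST = { ')', 'e' }
  F → , e: FIRST = { ',' }
Productions for Y:
  Y → ) F: FIRST = { ')' }
  Y → e: FIRST = { 'e' }

All alternatives of each non-terminal have pairwise disjoint FIRST sets.

Answer: No FIRST/FIRST conflicts.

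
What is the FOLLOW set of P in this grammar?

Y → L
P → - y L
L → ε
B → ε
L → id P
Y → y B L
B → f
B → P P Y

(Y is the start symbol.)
To compute FOLLOW(P), find every occurrence of P on a right-hand side N → α P β: add FIRST(β) \ {ε}, and if β is empty or nullable also add FOLLOW(N). Iterate to a fixed point.

In L → id P: P is at the end, add FOLLOW(L)
In B → P P Y: P is followed by P Y, add FIRST(P Y) \ {ε} = { '-' }
In B → P P Y: P is followed by Y, add FIRST(Y) \ {ε} = { 'id', 'y' }
  Y is nullable, so also add FOLLOW(B)

The FOLLOW sets referred to above (computed the same way, to a fixed point):
  FOLLOW(L) = { $, '-', 'id', 'y' }
  FOLLOW(B) = { $, 'id' }

Taking the union: FOLLOW(P) = { $, '-', 'id', 'y' }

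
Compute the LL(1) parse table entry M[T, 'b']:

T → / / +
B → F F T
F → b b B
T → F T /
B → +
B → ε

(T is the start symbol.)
To find M[T, 'b'], we find productions for T where 'b' is in the predict set (PREDICT(N → α) = (FIRST(α) \ {ε}) ∪ (FOLLOW(N) if α ⇒* ε)).

Relevant sets:
  FIRST(F) = { 'b' }

T → / / +: PREDICT = { '/' }
T → F T /: PREDICT = { 'b' }
  'b' is in predict set, so this production goes in M[T, 'b']

M[T, 'b'] = T → F T /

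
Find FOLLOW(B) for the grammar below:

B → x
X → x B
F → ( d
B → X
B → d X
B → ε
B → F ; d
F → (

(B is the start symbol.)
To compute FOLLOW(B), find every occurrence of B on a right-hand side N → α B β: add FIRST(β) \ {ε}, and if β is empty or nullable also add FOLLOW(N). Iterate to a fixed point.

B is the start symbol, so $ ∈ FOLLOW(B).
In X → x B: B is at the end, add FOLLOW(X)

The FOLLOW sets referred to above (computed the same way, to a fixed point):
  FOLLOW(X) = { $ }

Taking the union: FOLLOW(B) = { $ }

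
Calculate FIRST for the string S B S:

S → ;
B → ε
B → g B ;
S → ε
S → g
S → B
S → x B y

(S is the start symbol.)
{ ';', 'g', 'x', ε }

FIRST sets of the non-terminals involved (from the grammar, by fixed-point iteration):
  FIRST(S) = { ';', 'g', 'x', ε }
  FIRST(B) = { 'g', ε }

To compute FIRST(S B S), process the symbols left to right:
Symbol S is a non-terminal. Add FIRST(S) \ {ε} = { ';', 'g', 'x' }
S is nullable (ε ∈ FIRST(S)), continue to the next symbol.
Symbol B is a non-terminal. Add FIRST(B) \ {ε} = { 'g' }
B is nullable (ε ∈ FIRST(B)), continue to the next symbol.
Symbol S is a non-terminal. Add FIRST(S) \ {ε} = { ';', 'g', 'x' }
S is nullable (ε ∈ FIRST(S)), continue to the next symbol.
All symbols are nullable, so ε is in the result.
FIRST(S B S) = { ';', 'g', 'x', ε }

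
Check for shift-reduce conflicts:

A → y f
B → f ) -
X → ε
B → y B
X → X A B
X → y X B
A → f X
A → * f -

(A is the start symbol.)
A shift-reduce conflict occurs when an LR(0) state has both:
  - a complete (reduce) item [A → α .] (dot at the end), and
  - a shift item [B → β . c γ] (dot before a terminal).

Augment with A' → A and build the canonical LR(0) collection (I0 = CLOSURE({[A' → . A]}), then GOTO on every symbol after a dot until no new states appear). It has 22 states:
  I0: { [A → . * f -], [A → . f X], [A → . y f], [A' → . A] }  — shift
  I1: { [A → * . f -] }  — shift
  I2: { [A' → A .] }  — accept
  I3: { [A → f . X], [X → . X A B], [X → . y X B], [X → .] }  — shift, reduce
  I4: { [A → y . f] }  — shift
  I5: { [A → y f .] }  — reduce
  I6: { [A → . * f -], [A → . f X], [A → . y f], [A → f X .], [X → X . A B] }  — shift, reduce
  I7: { [X → . X A B], [X → . y X B], [X → .], [X → y . X B] }  — shift, reduce
  I8: { [A → . * f -], [A → . f X], [A → . y f], [B → . f ) -], [B → . y B], [X → X . A B], [X → y X . B] }  — shift
  I9: { [B → . f ) -], [B → . y B], [X → X A . B] }  — shift
  I10: { [X → y X B .] }  — reduce
  I11: { [A → f . X], [B → f . ) -], [X → . X A B], [X → . y X B], [X → .] }  — shift, reduce
  I12: { [A → y . f], [B → . f ) -], [B → . y B], [B → y . B] }  — shift
  I13: { [B → y B .] }  — reduce
  I14: { [A → y f .], [B → f . ) -] }  — shift, reduce
  I15: { [B → . f ) -], [B → . y B], [B → y . B] }  — shift
  I16: { [B → f . ) -] }  — shift
  I17: { [B → f ) . -] }  — shift
  I18: { [B → f ) - .] }  — reduce
  I19: { [X → X A B .] }  — reduce
  I20: { [A → * f . -] }  — shift
  I21: { [A → * f - .] }  — reduce

I3 contains reduce item [X → .] and shift item [X → . y X B] — shift-reduce conflict.
I6 contains reduce item [A → f X .] and shift items [A → . * f -], [A → . f X], [A → . y f] — shift-reduce conflict.
I7 contains reduce item [X → .] and shift item [X → . y X B] — shift-reduce conflict.
I11 contains reduce item [X → .] and shift items [B → f . ) -], [X → . y X B] — shift-reduce conflict.
I14 contains reduce item [A → y f .] and shift item [B → f . ) -] — shift-reduce conflict.

Answer: Yes — I3: [X → .] vs [X → . y X B]; I6: [A → f X .] vs [A → . * f -]; I7: [X → .] vs [X → . y X B]; I11: [X → .] vs [B → f . ) -]; I14: [A → y f .] vs [B → f . ) -]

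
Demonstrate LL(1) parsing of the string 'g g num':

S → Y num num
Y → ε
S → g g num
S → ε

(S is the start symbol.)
LL(1) parsing maintains a stack (initially the start symbol over $) and the input. At each step: if the stack top is a terminal, match it against the current input token; if it is a non-terminal N, replace it with the RHS of M[N, lookahead] (the unique production whose predict set contains the lookahead).

Stack is shown with the top on the left.

Stack      Input      Action
----------------------------
S $        g g num $  output S → g g num
g g num $  g g num $  match 'g'
g num $    g num $    match 'g'
num $      num $      match 'num'
$          $          accept

The string is accepted.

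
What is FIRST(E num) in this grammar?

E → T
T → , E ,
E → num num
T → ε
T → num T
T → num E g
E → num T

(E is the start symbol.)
{ ',', 'num' }

FIRST sets of the non-terminals involved (from the grammar, by fixed-point iteration):
  FIRST(E) = { ',', 'num', ε }

To compute FIRST(E num), process the symbols left to right:
Symbol E is a non-terminal. Add FIRST(E) \ {ε} = { ',', 'num' }
E is nullable (ε ∈ FIRST(E)), continue to the next symbol.
Symbol num is a terminal. Add 'num' and stop.
FIRST(E num) = { ',', 'num' }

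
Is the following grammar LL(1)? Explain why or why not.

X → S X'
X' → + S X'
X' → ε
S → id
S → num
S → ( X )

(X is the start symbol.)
A grammar is LL(1) if for each non-terminal N with multiple productions, the predict sets of those productions are pairwise disjoint, where PREDICT(N → α) = (FIRST(α) \ {ε}) ∪ (FOLLOW(N) if α ⇒* ε).

Relevant sets:
  FOLLOW(X') = { $, ')' }

For X':
  PREDICT(X' → '+' S X') = { '+' }
  PREDICT(X' → ε) = { $, ')' }
For S:
  PREDICT(S → id) = { 'id' }
  PREDICT(S → num) = { 'num' }
  PREDICT(S → '(' X ')') = { '(' }
X has a single production, so nothing to check there.

All predict sets are disjoint. The grammar IS LL(1).

Answer: Yes, the grammar is LL(1).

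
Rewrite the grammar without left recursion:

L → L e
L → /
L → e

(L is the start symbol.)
L is directly left-recursive. The standard transformation for
  A → A α₁ | ... | A α_m | β₁ | ... | β_n
is
  A  → β₁ A' | ... | β_n A'
  A' → α₁ A' | ... | α_m A' | ε

L → / becomes L → / L'
L → e becomes L → e L'
L → L e becomes L' → e L'
Add L' → ε

Resulting grammar:
L → / L'
L → e L'
L' → e L'
L' → ε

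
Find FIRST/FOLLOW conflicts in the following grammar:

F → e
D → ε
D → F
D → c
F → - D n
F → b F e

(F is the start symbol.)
A FIRST/FOLLOW conflict occurs when a non-terminal N has a nullable alternative N → β (β ⇒* ε) and another alternative N → α with FIRST(α) ∩ FOLLOW(N) ≠ ∅: on such a lookahead the parser cannot decide between expanding α and letting N vanish via β.

Nullable non-terminals: D.
FIRST sets used below: FIRST(F) = { '-', 'b', 'e' }

D: nullable alternative(s) D → ε; FOLLOW(D) = { 'n' }
  D → ε: FIRST \ {ε} = { } — this is the only nullable alternative, skip
  D → F: FIRST \ {ε} = { '-', 'b', 'e' } — disjoint from FOLLOW(D)
  D → c: FIRST \ {ε} = { 'c' } — disjoint from FOLLOW(D)

F has no nullable alternative, so no FIRST/FOLLOW check is needed there.

No FIRST/FOLLOW conflicts found.

Answer: No FIRST/FOLLOW conflicts.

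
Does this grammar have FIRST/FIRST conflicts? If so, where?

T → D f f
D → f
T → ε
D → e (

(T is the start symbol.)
FIRST sets of the non-terminals at (or reachable through a nullable prefix from) the front of some alternative:
  FIRST(D) = { 'e', 'f' }

Productions for T:
  T → D f f: FIRST = { 'e', 'f' }
  T → ε: FIRST = { ε }
Productions for D:
  D → f: FIRST = { 'f' }
  D → e (: FIRST = { 'e' }

All alternatives of each non-terminal have pairwise disjoint FIRST sets.

Answer: No FIRST/FIRST conflicts.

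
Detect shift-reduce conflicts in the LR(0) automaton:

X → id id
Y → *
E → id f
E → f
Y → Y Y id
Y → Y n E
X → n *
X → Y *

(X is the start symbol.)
No shift-reduce conflicts

Augment with X' → X and build the canonical LR(0) collection (I0 = CLOSURE({[X' → . X]}), then GOTO on every symbol after a dot until no new states appear). It has 16 states:
  I0: { [X → . Y *], [X → . id id], [X → . n *], [X' → . X], [Y → . *], [Y → . Y Y id], [Y → . Y n E] }  — shift
  I1: { [Y → * .] }  — reduce
  I2: { [X' → X .] }  — accept
  I3: { [X → Y . *], [Y → . *], [Y → . Y Y id], [Y → . Y n E], [Y → Y . Y id], [Y → Y . n E] }  — shift
  I4: { [X → id . id] }  — shift
  I5: { [X → n . *] }  — shift
  I6: { [X → n * .] }  — reduce
  I7: { [X → id id .] }  — reduce
  I8: { [X → Y * .], [Y → * .] }  — 2 reduces
  I9: { [Y → . *], [Y → . Y Y id], [Y → . Y n E], [Y → Y . Y id], [Y → Y . n E], [Y → Y Y . id] }  — shift
  I10: { [E → . f], [E → . id f], [Y → Y n . E] }  — shift
  I11: { [Y → Y n E .] }  — reduce
  I12: { [E → f .] }  — reduce
  I13: { [E → id . f] }  — shift
  I14: { [E → id f .] }  — reduce
  I15: { [Y → Y Y id .] }  — reduce

No state contains both a complete item and a shift item.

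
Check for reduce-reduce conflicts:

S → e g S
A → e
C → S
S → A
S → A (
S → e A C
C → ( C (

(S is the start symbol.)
No reduce-reduce conflicts

A reduce-reduce conflict occurs when an LR(0) state has two complete items [A → α .] and [B → β .] — both call for a reduction, and with no lookahead the parser cannot choose between them.

Augment with S' → S and build the canonical LR(0) collection (I0 = CLOSURE({[S' → . S]}), then GOTO on every symbol after a dot until no new states appear). It has 14 states:
  I0: { [A → . e], [S → . A (], [S → . A], [S → . e A C], [S → . e g S], [S' → . S] }  — shift
  I1: { [S → A . (], [S → A .] }  — shift, reduce
  I2: { [S' → S .] }  — accept
  I3: { [A → . e], [A → e .], [S → e . A C], [S → e . g S] }  — shift, reduce
  I4: { [A → . e], [C → . ( C (], [C → . S], [S → . A (], [S → . A], [S → . e A C], [S → . e g S], [S → e A . C] }  — shift
  I5: { [A → e .] }  — reduce
  I6: { [A → . e], [S → . A (], [S → . A], [S → . e A C], [S → . e g S], [S → e g . S] }  — shift
  I7: { [S → e g S .] }  — reduce
  I8: { [A → . e], [C → ( . C (], [C → . ( C (], [C → . S], [S → . A (], [S → . A], [S → . e A C], [S → . e g S] }  — shift
  I9: { [S → e A C .] }  — reduce
  I10: { [C → S .] }  — reduce
  I11: { [C → ( C . (] }  — shift
  I12: { [C → ( C ( .] }  — reduce
  I13: { [S → A ( .] }  — reduce

No state contains more than one complete item.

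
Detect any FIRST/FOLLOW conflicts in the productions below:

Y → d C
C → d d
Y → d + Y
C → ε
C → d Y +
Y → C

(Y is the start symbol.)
Nullable non-terminals: C, Y.
FIRST sets used below: FIRST(C) = { 'd', ε }

C: nullable alternative(s) C → ε; FOLLOW(C) = { $, '+' }
  C → d d: FIRST \ {ε} = { 'd' } — disjoint from FOLLOW(C)
  C → ε: FIRST \ {ε} = { } — this is the only nullable alternative, skip
  C → d Y +: FIRST \ {ε} = { 'd' } — disjoint from FOLLOW(C)

Y: nullable alternative(s) Y → C; FOLLOW(Y) = { $, '+' }
  Y → d C: FIRST \ {ε} = { 'd' } — disjoint from FOLLOW(Y)
  Y → d + Y: FIRST \ {ε} = { 'd' } — disjoint from FOLLOW(Y)
  Y → C: FIRST \ {ε} = { 'd' } — this is the only nullable alternative, skip

No FIRST/FOLLOW conflicts found.

Answer: No FIRST/FOLLOW conflicts.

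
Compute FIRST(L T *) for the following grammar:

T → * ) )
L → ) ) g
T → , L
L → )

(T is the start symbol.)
{ ')' }

FIRST sets of the non-terminals involved (from the grammar, by fixed-point iteration):
  FIRST(L) = { ')' }

To compute FIRST(L T *), process the symbols left to right:
Symbol L is a non-terminal. Add FIRST(L) \ {ε} = { ')' }
L is not nullable (ε ∉ FIRST(L)), so stop here.
FIRST(L T *) = { ')' }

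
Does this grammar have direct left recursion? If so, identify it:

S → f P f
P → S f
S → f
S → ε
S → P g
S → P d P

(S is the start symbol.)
Direct left recursion occurs when N → N α for some non-terminal N (the right-hand side begins with the left-hand side itself).

S → f P f: starts with f
P → S f: starts with S
S → f: starts with f
S → ε: starts with ε
S → P g: starts with P
S → P d P: starts with P

No direct left recursion found.

Answer: No direct left recursion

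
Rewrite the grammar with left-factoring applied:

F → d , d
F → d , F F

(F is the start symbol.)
F → d , F'
F' → d
F' → F F

Left-factoring transforms A → αβ₁ | αβ₂ into A → αA' and A' → β₁ | β₂
(α is the longest common prefix among the alternatives). Repeat until
no nonterminal has two alternatives with a common prefix.

Round 1: F has alternatives sharing prefix 'd ,'. Introduce F': F → d , F'
  Add: F' → d
  Add: F' → F F

No remaining common prefixes — done.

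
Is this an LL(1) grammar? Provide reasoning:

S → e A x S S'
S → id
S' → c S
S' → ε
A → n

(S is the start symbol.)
Relevant sets:
  FOLLOW(S') = { $, 'c' }

For S:
  PREDICT(S → e A x S S') = { 'e' }
  PREDICT(S → id) = { 'id' }
For S':
  PREDICT(S' → c S) = { 'c' }
  PREDICT(S' → ε) = { $, 'c' }
A has a single production, so nothing to check there.

Conflict found: Predict set conflict for S': { 'c' }
The grammar is NOT LL(1).

Answer: No. Predict set conflict for S': { 'c' }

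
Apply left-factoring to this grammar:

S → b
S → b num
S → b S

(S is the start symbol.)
Left-factoring transforms A → αβ₁ | αβ₂ into A → αA' and A' → β₁ | β₂
(α is the longest common prefix among the alternatives). Repeat until
no nonterminal has two alternatives with a common prefix.

Round 1: S has alternatives sharing prefix 'b'. Introduce S': S → b S'
  Add: S' → ε
  Add: S' → num
  Add: S' → S

No remaining common prefixes — done.

Resulting grammar:
S → b S'
S' → ε
S' → num
S' → S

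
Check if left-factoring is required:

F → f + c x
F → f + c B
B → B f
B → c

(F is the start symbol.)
Left-factoring is needed when two productions for the same non-terminal
share a common prefix on the right-hand side.

Productions for F:
  F → f + c x
  F → f + c B
Productions for B:
  B → B f
  B → c

Found common prefix 'f + c' in productions for F

Answer: Yes, F has productions with common prefix 'f + c'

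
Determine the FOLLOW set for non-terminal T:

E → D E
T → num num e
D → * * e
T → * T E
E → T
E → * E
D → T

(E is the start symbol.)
In T → * T E: T is followed by E, add FIRST(E) \ {ε} = { '*', 'num' }
In E → T: T is at the end, add FOLLOW(E)
In D → T: T is at the end, add FOLLOW(D)

The FOLLOW sets referred to above (computed the same way, to a fixed point):
  FOLLOW(E) = { $, '*', 'num' }
  FOLLOW(D) = { '*', 'num' }

Taking the union: FOLLOW(T) = { $, '*', 'num' }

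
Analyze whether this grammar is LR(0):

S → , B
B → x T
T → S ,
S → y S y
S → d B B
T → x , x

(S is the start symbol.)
Yes, the grammar is LR(0)

Augment with S' → S and build the canonical LR(0) collection (I0 = CLOSURE({[S' → . S]}), then GOTO on every symbol after a dot until no new states appear). It has 17 states:
  I0: { [S → . , B], [S → . d B B], [S → . y S y], [S' → . S] }  — shift
  I1: { [B → . x T], [S → , . B] }  — shift
  I2: { [S' → S .] }  — accept
  I3: { [B → . x T], [S → d . B B] }  — shift
  I4: { [S → . , B], [S → . d B B], [S → . y S y], [S → y . S y] }  — shift
  I5: { [S → y S . y] }  — shift
  I6: { [S → y S y .] }  — reduce
  I7: { [B → . x T], [S → d B . B] }  — shift
  I8: { [B → x . T], [S → . , B], [S → . d B B], [S → . y S y], [T → . S ,], [T → . x , x] }  — shift
  I9: { [T → S . ,] }  — shift
  I10: { [B → x T .] }  — reduce
  I11: { [T → x . , x] }  — shift
  I12: { [T → x , . x] }  — shift
  I13: { [T → x , x .] }  — reduce
  I14: { [T → S , .] }  — reduce
  I15: { [S → d B B .] }  — reduce
  I16: { [S → , B .] }  — reduce

Every state is either a pure shift/goto state or contains exactly one complete item and nothing to shift — no conflicts. The grammar is LR(0).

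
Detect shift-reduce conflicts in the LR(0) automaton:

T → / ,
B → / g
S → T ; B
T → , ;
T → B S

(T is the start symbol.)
Augment with T' → T and build the canonical LR(0) collection (I0 = CLOSURE({[T' → . T]}), then GOTO on every symbol after a dot until no new states appear). It has 13 states:
  I0: { [B → . / g], [T → . , ;], [T → . / ,], [T → . B S], [T' → . T] }  — shift
  I1: { [T → , . ;] }  — shift
  I2: { [B → / . g], [T → / . ,] }  — shift
  I3: { [B → . / g], [S → . T ; B], [T → . , ;], [T → . / ,], [T → . B S], [T → B . S] }  — shift
  I4: { [T' → T .] }  — accept
  I5: { [T → B S .] }  — reduce
  I6: { [S → T . ; B] }  — shift
  I7: { [B → . / g], [S → T ; . B] }  — shift
  I8: { [B → / . g] }  — shift
  I9: { [S → T ; B .] }  — reduce
  I10: { [B → / g .] }  — reduce
  I11: { [T → / , .] }  — reduce
  I12: { [T → , ; .] }  — reduce

No state contains both a complete item and a shift item.

Answer: No shift-reduce conflicts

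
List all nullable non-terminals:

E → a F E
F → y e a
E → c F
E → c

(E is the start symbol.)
None

There are no ε-productions, so no non-terminal can derive ε.
No non-terminals are nullable.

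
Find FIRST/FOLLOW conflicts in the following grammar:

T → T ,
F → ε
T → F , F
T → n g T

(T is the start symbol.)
A FIRST/FOLLOW conflict occurs when a non-terminal N has a nullable alternative N → β (β ⇒* ε) and another alternative N → α with FIRST(α) ∩ FOLLOW(N) ≠ ∅: on such a lookahead the parser cannot decide between expanding α and letting N vanish via β.

Nullable non-terminals: F.
F has a nullable alternative but only one production, so nothing to check.

T has no nullable alternative, so no FIRST/FOLLOW check is needed there.

No FIRST/FOLLOW conflicts found.

Answer: No FIRST/FOLLOW conflicts.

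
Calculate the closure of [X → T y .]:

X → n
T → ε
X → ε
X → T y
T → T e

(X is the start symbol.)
{ [X → T y .] }

Start with: [X → T y .]
The dot is at the end, so nothing is added.

CLOSURE = { [X → T y .] }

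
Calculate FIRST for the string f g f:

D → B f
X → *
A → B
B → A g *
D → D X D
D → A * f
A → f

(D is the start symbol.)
{ 'f' }

To compute FIRST(f g f), process the symbols left to right:
Symbol f is a terminal. Add 'f' and stop.
FIRST(f g f) = { 'f' }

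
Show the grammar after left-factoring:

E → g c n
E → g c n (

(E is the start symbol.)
E → g c n E'
E' → ε
E' → (

Left-factoring transforms A → αβ₁ | αβ₂ into A → αA' and A' → β₁ | β₂
(α is the longest common prefix among the alternatives). Repeat until
no nonterminal has two alternatives with a common prefix.

Round 1: E has alternatives sharing prefix 'g c n'. Introduce E': E → g c n E'
  Add: E' → ε
  Add: E' → (

No remaining common prefixes — done.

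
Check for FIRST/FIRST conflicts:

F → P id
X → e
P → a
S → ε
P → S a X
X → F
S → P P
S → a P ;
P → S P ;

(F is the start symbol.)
Yes. P → a / P → S a X on { 'a' }; P → a / P → S P ';' on { 'a' }; P → S a X / P → S P ';' on { 'a' }; S → P P / S → a P ';' on { 'a' }

A FIRST/FIRST conflict occurs when two productions N → α and N → β for the same non-terminal have FIRST(α) ∩ FIRST(β) ≠ ∅ (with ε ∈ FIRST of a nullable right-hand side, so two nullable alternatives also conflict).

FIRST sets of the non-terminals at (or reachable through a nullable prefix from) the front of some alternative:
  FIRST(F) = { 'a' }
  FIRST(S) = { 'a', ε }
  FIRST(P) = { 'a' }

Productions for X:
  X → e: FIRST = { 'e' }
  X → F: FIRST = { 'a' }
Productions for P:
  P → a: FIRST = { 'a' }
  P → S a X: FIRST = { 'a' }
  P → S P ;: FIRST = { 'a' }
Productions for S:
  S → ε: FIRST = { ε }
  S → P P: FIRST = { 'a' }
  S → a P ;: FIRST = { 'a' }
F has only one production, so no FIRST/FIRST conflict is possible there.

Conflict for P: P → a and P → S a X
  Overlap: { 'a' }
Conflict for P: P → a and P → S P ;
  Overlap: { 'a' }
Conflict for P: P → S a X and P → S P ;
  Overlap: { 'a' }
Conflict for S: S → P P and S → a P ;
  Overlap: { 'a' }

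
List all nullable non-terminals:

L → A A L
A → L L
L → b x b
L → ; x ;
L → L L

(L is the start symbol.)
A non-terminal is nullable if it can derive ε (the empty string): either it has an ε-production, or it has a production whose right-hand side consists entirely of nullable non-terminals.

There are no ε-productions, so no non-terminal can derive ε.
No non-terminals are nullable.

Answer: None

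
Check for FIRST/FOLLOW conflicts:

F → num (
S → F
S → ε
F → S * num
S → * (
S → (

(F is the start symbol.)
Yes. S → F with FOLLOW(S) on { '*' }; S → '*' '(' with FOLLOW(S) on { '*' }

A FIRST/FOLLOW conflict occurs when a non-terminal N has a nullable alternative N → β (β ⇒* ε) and another alternative N → α with FIRST(α) ∩ FOLLOW(N) ≠ ∅: on such a lookahead the parser cannot decide between expanding α and letting N vanish via β.

Nullable non-terminals: S.
FIRST sets used below: FIRST(F) = { '(', '*', 'num' }

S: nullable alternative(s) S → ε; FOLLOW(S) = { '*' }
  S → F: FIRST \ {ε} = { '(', '*', 'num' } — overlaps FOLLOW(S) on { '*' }: CONFLICT
  S → ε: FIRST \ {ε} = { } — this is the only nullable alternative, skip
  S → * (: FIRST \ {ε} = { '*' } — overlaps FOLLOW(S) on { '*' }: CONFLICT
  S → (: FIRST \ {ε} = { '(' } — disjoint from FOLLOW(S)

F has no nullable alternative, so no FIRST/FOLLOW check is needed there.

So the grammar has 2 FIRST/FOLLOW conflicts (marked CONFLICT above).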